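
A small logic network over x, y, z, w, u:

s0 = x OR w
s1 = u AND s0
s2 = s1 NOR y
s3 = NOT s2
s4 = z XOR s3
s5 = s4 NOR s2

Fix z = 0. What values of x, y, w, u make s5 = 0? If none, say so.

x=1 y=1 w=1 u=1

s5 = s4 NOR s2 must be 0, so at least one of s4, s2 is 1.
Check with z = 0 and x=1, y=1, w=1, u=1:
s0 = x OR w = 1 OR 1 = 1
s1 = u AND s0 = 1 AND 1 = 1
s2 = s1 NOR y = 1 NOR 1 = 0
s3 = NOT s2 = NOT 0 = 1
s4 = z XOR s3 = 0 XOR 1 = 1
s5 = s4 NOR s2 = 1 NOR 0 = 0
So s5 = 0.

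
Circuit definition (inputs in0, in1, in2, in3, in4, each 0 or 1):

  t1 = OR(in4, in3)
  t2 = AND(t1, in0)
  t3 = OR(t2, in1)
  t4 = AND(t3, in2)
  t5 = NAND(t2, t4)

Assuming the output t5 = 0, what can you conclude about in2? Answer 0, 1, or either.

t5 = NAND(t2, t4) must be 0, so both t2 = 1 and t4 = 1.
t2 = AND(t1, in0) must be 1, so both t1 = 1 and in0 = 1.
t4 = AND(t3, in2) must be 1, so both t3 = 1 and in2 = 1.
Every assignment with t5 = 0 has in2 = 1; there are 6 such assignment(s).

1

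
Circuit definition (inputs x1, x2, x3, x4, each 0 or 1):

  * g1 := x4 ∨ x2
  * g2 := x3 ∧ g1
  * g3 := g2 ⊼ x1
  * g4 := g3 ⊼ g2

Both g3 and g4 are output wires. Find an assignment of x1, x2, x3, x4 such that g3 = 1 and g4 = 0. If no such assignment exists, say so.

x1=0, x2=0, x3=1, x4=1

Check with x1=0, x2=0, x3=1, x4=1:
g1 = x4 ∨ x2 = 1 ∨ 0 = 1
g2 = x3 ∧ g1 = 1 ∧ 1 = 1
g3 = g2 ⊼ x1 = 1 ⊼ 0 = 1
g4 = g3 ⊼ g2 = 1 ⊼ 1 = 0
So g3 = 1 and g4 = 0.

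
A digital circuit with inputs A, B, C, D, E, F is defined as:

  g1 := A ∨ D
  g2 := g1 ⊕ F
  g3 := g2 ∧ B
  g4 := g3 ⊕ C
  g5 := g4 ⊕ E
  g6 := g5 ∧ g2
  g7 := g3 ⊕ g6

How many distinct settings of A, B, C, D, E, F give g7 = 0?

g7 = g3 ⊕ g6 must be 0, so g3 and g6 are equal.
Enumerating the 64 input combinations, 48 give g7 = 0 and 16 give g7 = 1.

48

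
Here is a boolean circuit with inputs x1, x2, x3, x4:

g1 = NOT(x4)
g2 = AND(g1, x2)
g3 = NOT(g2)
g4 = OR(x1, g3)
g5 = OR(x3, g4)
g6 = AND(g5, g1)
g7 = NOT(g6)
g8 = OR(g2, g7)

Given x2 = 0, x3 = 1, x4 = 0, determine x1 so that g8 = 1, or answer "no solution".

no solution exists

With x2 = 0, x3 = 1, x4 = 0 fixed, none of the 2 settings of x1 give g8 = 1.
For example, with x1=1:
g1 = NOT(x4) = NOT 0 = 1
g2 = AND(g1, x2) = AND(1, 0) = 0
g3 = NOT(g2) = NOT 0 = 1
g4 = OR(x1, g3) = OR(1, 1) = 1
g5 = OR(x3, g4) = OR(1, 1) = 1
g6 = AND(g5, g1) = AND(1, 1) = 1
g7 = NOT(g6) = NOT 1 = 0
g8 = OR(g2, g7) = OR(0, 0) = 0
giving g8 = 0 ≠ 1.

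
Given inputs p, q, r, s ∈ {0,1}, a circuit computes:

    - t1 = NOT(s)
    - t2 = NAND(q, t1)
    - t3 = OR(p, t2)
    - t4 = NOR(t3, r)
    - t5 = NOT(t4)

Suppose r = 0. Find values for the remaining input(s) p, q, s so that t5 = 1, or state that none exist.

p=0 q=0 s=0

Check with r = 0 and p=0, q=0, s=0:
t1 = NOT(s) = NOT 0 = 1
t2 = NAND(q, t1) = NAND(0, 1) = 1
t3 = OR(p, t2) = OR(0, 1) = 1
t4 = NOR(t3, r) = NOR(1, 0) = 0
t5 = NOT(t4) = NOT 0 = 1
So t5 = 1.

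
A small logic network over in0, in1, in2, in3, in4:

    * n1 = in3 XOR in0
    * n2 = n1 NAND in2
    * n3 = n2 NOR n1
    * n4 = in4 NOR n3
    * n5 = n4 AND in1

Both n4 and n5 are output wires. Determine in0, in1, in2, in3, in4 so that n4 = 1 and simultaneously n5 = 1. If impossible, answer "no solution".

in0=1, in1=1, in2=1, in3=1, in4=0

Check with in0=1, in1=1, in2=1, in3=1, in4=0:
n1 = in3 XOR in0 = 1 XOR 1 = 0
n2 = n1 NAND in2 = 0 NAND 1 = 1
n3 = n2 NOR n1 = 1 NOR 0 = 0
n4 = in4 NOR n3 = 0 NOR 0 = 1
n5 = n4 AND in1 = 1 AND 1 = 1
So n4 = 1 and n5 = 1.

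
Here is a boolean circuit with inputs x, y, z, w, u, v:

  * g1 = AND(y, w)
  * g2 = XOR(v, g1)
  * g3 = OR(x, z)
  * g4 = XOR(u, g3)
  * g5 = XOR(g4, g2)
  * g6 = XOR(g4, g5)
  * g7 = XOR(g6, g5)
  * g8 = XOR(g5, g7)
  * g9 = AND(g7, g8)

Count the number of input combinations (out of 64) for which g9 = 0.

48

g9 = AND(g7, g8) must be 0, so at least one of g7, g8 is 0.
Enumerating the 64 input combinations, 48 give g9 = 0 and 16 give g9 = 1.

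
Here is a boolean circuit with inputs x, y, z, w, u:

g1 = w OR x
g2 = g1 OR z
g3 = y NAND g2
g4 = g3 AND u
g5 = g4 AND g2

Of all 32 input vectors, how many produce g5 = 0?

g5 = g4 AND g2 must be 0, so at least one of g4, g2 is 0.
Enumerating the 32 input combinations, 25 give g5 = 0 and 7 give g5 = 1.

25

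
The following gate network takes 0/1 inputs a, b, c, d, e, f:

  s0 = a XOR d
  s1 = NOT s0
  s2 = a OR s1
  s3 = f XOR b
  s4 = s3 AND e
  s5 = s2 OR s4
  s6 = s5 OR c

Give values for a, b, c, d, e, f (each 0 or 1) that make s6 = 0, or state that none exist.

s6 = s5 OR c must be 0, so both s5 = 0 and c = 0.
s5 = s2 OR s4 must be 0, so both s2 = 0 and s4 = 0.
Check with a=0, b=0, c=0, d=1, e=0, f=1:
s0 = a XOR d = 0 XOR 1 = 1
s1 = NOT s0 = NOT 1 = 0
s2 = a OR s1 = 0 OR 0 = 0
s3 = f XOR b = 1 XOR 0 = 1
s4 = s3 AND e = 1 AND 0 = 0
s5 = s2 OR s4 = 0 OR 0 = 0
s6 = s5 OR c = 0 OR 0 = 0
So s6 = 0 as required.

a=0, b=0, c=0, d=1, e=0, f=1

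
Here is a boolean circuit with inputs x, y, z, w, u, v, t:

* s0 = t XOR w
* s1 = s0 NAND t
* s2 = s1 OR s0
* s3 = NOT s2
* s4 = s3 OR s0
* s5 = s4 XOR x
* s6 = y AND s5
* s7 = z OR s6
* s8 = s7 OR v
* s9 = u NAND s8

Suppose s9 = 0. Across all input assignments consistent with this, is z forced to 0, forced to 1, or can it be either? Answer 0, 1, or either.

Both values of z occur among assignments with s9 = 0:
  z=0: x=0, y=0, z=0, w=0, u=1, v=1, t=0
  z=1: x=0, y=0, z=1, w=0, u=1, v=0, t=0

either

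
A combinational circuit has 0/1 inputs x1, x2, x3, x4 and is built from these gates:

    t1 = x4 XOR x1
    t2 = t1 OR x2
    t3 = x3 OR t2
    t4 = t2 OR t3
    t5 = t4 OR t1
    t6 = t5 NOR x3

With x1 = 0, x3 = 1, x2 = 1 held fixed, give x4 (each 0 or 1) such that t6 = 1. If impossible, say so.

no solution exists

With x1 = 0, x3 = 1, x2 = 1 fixed, none of the 2 settings of x4 give t6 = 1.
For example, with x4=0:
t1 = x4 XOR x1 = 0 XOR 0 = 0
t2 = t1 OR x2 = 0 OR 1 = 1
t3 = x3 OR t2 = 1 OR 1 = 1
t4 = t2 OR t3 = 1 OR 1 = 1
t5 = t4 OR t1 = 1 OR 0 = 1
t6 = t5 NOR x3 = 1 NOR 1 = 0
giving t6 = 0 ≠ 1.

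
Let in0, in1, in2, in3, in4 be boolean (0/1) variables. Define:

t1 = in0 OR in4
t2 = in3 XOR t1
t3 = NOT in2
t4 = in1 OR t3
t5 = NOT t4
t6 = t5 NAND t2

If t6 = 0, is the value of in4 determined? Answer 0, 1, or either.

Both values of in4 occur among assignments with t6 = 0:
  in4=0: in0=0, in1=0, in2=1, in3=1, in4=0
  in4=1: in0=0, in1=0, in2=1, in3=0, in4=1

either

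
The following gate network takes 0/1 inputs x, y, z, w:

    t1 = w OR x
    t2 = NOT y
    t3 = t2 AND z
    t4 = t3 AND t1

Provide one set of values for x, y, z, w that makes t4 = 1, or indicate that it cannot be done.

x=1 y=0 z=1 w=0

t4 = t3 AND t1 must be 1, so both t3 = 1 and t1 = 1.
t3 = t2 AND z must be 1, so both t2 = 1 and z = 1.
Check with x=1 y=0 z=1 w=0:
t1 = w OR x = 0 OR 1 = 1
t2 = NOT y = NOT 0 = 1
t3 = t2 AND z = 1 AND 1 = 1
t4 = t3 AND t1 = 1 AND 1 = 1
So t4 = 1 as required.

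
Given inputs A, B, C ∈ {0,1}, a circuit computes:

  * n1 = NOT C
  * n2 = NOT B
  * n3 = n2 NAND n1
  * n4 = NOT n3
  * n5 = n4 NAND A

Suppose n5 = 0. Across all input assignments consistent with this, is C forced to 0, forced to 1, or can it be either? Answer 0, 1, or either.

n5 = n4 NAND A must be 0, so both n4 = 1 and A = 1.
n4 = NOT n3 must be 1, so n3 = 0.
Every assignment with n5 = 0 has C = 0; there are 1 such assignment(s).
  A=1, B=0, C=0

0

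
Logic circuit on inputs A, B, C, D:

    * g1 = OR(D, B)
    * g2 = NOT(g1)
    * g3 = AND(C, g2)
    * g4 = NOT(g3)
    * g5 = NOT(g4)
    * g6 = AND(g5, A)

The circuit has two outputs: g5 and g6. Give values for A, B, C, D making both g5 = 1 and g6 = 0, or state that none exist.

A=0, B=0, C=1, D=0

Check with A=0, B=0, C=1, D=0:
g1 = OR(D, B) = OR(0, 0) = 0
g2 = NOT(g1) = NOT 0 = 1
g3 = AND(C, g2) = AND(1, 1) = 1
g4 = NOT(g3) = NOT 1 = 0
g5 = NOT(g4) = NOT 0 = 1
g6 = AND(g5, A) = AND(1, 0) = 0
So g5 = 1 and g6 = 0.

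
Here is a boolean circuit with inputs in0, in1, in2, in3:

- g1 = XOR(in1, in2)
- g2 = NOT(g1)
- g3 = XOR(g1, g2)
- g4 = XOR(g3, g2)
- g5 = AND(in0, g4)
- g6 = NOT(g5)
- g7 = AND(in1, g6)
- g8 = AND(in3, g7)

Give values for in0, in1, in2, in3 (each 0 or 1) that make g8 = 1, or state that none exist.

g8 = AND(in3, g7) must be 1, so both in3 = 1 and g7 = 1.
Check with in0=0, in1=1, in2=0, in3=1:
g1 = XOR(in1, in2) = XOR(1, 0) = 1
g2 = NOT(g1) = NOT 1 = 0
g3 = XOR(g1, g2) = XOR(1, 0) = 1
g4 = XOR(g3, g2) = XOR(1, 0) = 1
g5 = AND(in0, g4) = AND(0, 1) = 0
g6 = NOT(g5) = NOT 0 = 1
g7 = AND(in1, g6) = AND(1, 1) = 1
g8 = AND(in3, g7) = AND(1, 1) = 1
So g8 = 1 as required.

in0=0, in1=1, in2=0, in3=1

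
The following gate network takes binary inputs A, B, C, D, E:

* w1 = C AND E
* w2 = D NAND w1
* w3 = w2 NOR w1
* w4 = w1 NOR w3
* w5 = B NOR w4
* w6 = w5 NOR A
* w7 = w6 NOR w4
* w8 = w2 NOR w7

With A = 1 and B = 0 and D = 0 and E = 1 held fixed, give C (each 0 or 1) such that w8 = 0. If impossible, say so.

w8 = w2 NOR w7 must be 0, so at least one of w2, w7 is 1.
Check with A = 1 and B = 0 and D = 0 and E = 1 and C=1:
w1 = C AND E = 1 AND 1 = 1
w2 = D NAND w1 = 0 NAND 1 = 1
w3 = w2 NOR w1 = 1 NOR 1 = 0
w4 = w1 NOR w3 = 1 NOR 0 = 0
w5 = B NOR w4 = 0 NOR 0 = 1
w6 = w5 NOR A = 1 NOR 1 = 0
w7 = w6 NOR w4 = 0 NOR 0 = 1
w8 = w2 NOR w7 = 1 NOR 1 = 0
So w8 = 0.

C=1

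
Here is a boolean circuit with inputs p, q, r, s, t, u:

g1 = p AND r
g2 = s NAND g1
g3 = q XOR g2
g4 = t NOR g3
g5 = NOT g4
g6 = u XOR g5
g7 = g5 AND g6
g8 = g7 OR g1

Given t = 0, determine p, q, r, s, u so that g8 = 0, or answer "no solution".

g8 = g7 OR g1 must be 0, so both g7 = 0 and g1 = 0.
Check with t = 0 and p=0, q=1, r=1, s=1, u=0:
g1 = p AND r = 0 AND 1 = 0
g2 = s NAND g1 = 1 NAND 0 = 1
g3 = q XOR g2 = 1 XOR 1 = 0
g4 = t NOR g3 = 0 NOR 0 = 1
g5 = NOT g4 = NOT 1 = 0
g6 = u XOR g5 = 0 XOR 0 = 0
g7 = g5 AND g6 = 0 AND 0 = 0
g8 = g7 OR g1 = 0 OR 0 = 0
So g8 = 0.

p=0, q=1, r=1, s=1, u=0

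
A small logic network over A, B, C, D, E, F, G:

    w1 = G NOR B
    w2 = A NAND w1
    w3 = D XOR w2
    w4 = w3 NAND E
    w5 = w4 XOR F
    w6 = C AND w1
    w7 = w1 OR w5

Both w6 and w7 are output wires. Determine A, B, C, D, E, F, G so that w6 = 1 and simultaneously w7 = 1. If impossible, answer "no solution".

A=0, B=0, C=1, D=0, E=1, F=1, G=0

Check with A=0, B=0, C=1, D=0, E=1, F=1, G=0:
w1 = G NOR B = 0 NOR 0 = 1
w2 = A NAND w1 = 0 NAND 1 = 1
w3 = D XOR w2 = 0 XOR 1 = 1
w4 = w3 NAND E = 1 NAND 1 = 0
w5 = w4 XOR F = 0 XOR 1 = 1
w6 = C AND w1 = 1 AND 1 = 1
w7 = w1 OR w5 = 1 OR 1 = 1
So w6 = 1 and w7 = 1.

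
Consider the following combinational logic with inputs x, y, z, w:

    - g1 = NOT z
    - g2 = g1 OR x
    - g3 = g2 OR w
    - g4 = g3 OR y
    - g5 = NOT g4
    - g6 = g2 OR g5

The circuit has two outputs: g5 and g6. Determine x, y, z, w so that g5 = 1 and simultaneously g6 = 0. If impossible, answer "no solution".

Across all 16 input combinations, none give both g5 = 1 and g6 = 0.

no solution exists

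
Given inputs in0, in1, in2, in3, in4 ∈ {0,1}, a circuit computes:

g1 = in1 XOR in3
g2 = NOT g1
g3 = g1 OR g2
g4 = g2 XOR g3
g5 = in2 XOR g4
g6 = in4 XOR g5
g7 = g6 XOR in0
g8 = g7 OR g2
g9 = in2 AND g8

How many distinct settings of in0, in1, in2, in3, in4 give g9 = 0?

g9 = in2 AND g8 must be 0, so at least one of in2, g8 is 0.
Enumerating the 32 input combinations, 20 give g9 = 0 and 12 give g9 = 1.

20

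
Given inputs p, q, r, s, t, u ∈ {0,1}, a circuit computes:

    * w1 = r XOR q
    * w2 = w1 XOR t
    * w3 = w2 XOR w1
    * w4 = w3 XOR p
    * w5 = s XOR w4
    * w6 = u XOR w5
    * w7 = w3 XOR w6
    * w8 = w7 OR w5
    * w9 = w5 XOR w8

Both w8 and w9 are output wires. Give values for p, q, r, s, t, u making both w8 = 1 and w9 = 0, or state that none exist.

p=0, q=1, r=0, s=0, t=1, u=1

Check with p=0, q=1, r=0, s=0, t=1, u=1:
w1 = r XOR q = 0 XOR 1 = 1
w2 = w1 XOR t = 1 XOR 1 = 0
w3 = w2 XOR w1 = 0 XOR 1 = 1
w4 = w3 XOR p = 1 XOR 0 = 1
w5 = s XOR w4 = 0 XOR 1 = 1
w6 = u XOR w5 = 1 XOR 1 = 0
w7 = w3 XOR w6 = 1 XOR 0 = 1
w8 = w7 OR w5 = 1 OR 1 = 1
w9 = w5 XOR w8 = 1 XOR 1 = 0
So w8 = 1 and w9 = 0.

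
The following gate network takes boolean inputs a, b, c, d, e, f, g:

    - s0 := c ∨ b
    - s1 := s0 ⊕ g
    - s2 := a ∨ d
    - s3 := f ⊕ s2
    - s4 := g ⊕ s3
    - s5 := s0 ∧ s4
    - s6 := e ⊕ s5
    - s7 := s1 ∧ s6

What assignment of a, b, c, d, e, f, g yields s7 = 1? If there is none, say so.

a=1, b=1, c=1, d=0, e=1, f=1, g=0

s7 = s1 ∧ s6 must be 1, so both s1 = 1 and s6 = 1.
Check with a=1, b=1, c=1, d=0, e=1, f=1, g=0:
s0 = c ∨ b = 1 ∨ 1 = 1
s1 = s0 ⊕ g = 1 ⊕ 0 = 1
s2 = a ∨ d = 1 ∨ 0 = 1
s3 = f ⊕ s2 = 1 ⊕ 1 = 0
s4 = g ⊕ s3 = 0 ⊕ 0 = 0
s5 = s0 ∧ s4 = 1 ∧ 0 = 0
s6 = e ⊕ s5 = 1 ⊕ 0 = 1
s7 = s1 ∧ s6 = 1 ∧ 1 = 1
So s7 = 1 as required.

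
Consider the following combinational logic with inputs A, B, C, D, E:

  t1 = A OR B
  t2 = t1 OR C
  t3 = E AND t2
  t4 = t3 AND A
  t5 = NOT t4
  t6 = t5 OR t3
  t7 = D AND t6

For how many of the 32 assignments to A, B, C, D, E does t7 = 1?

t7 = D AND t6 must be 1, so both D = 1 and t6 = 1.
Enumerating the 32 input combinations, 16 give t7 = 1 and 16 give t7 = 0.

16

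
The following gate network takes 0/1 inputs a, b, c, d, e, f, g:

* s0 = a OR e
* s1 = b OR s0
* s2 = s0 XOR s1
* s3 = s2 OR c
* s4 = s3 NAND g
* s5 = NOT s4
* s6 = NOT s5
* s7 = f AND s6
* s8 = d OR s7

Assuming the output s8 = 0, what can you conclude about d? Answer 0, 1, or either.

0

s8 = d OR s7 must be 0, so both d = 0 and s7 = 0.
s7 = f AND s6 must be 0, so at least one of f, s6 is 0.
Every assignment with s8 = 0 has d = 0; there are 41 such assignment(s).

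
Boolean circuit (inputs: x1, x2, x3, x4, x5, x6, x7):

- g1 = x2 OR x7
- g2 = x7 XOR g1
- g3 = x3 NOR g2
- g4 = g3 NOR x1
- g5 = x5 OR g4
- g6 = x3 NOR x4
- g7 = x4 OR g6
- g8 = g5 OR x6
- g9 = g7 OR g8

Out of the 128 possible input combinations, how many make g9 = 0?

4

g9 = g7 OR g8 must be 0, so both g7 = 0 and g8 = 0.
g7 = x4 OR g6 must be 0, so both x4 = 0 and g6 = 0.
g8 = g5 OR x6 must be 0, so both g5 = 0 and x6 = 0.
Satisfying assignments:
  x1=1, x2=0, x3=1, x4=0, x5=0, x6=0, x7=0
  x1=1, x2=0, x3=1, x4=0, x5=0, x6=0, x7=1
  x1=1, x2=1, x3=1, x4=0, x5=0, x6=0, x7=0
  x1=1, x2=1, x3=1, x4=0, x5=0, x6=0, x7=1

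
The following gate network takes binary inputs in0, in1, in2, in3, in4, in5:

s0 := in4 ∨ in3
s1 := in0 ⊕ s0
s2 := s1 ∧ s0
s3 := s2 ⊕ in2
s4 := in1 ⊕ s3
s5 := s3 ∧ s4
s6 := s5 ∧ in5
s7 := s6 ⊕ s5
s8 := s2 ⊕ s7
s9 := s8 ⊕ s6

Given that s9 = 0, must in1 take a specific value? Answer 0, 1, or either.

either

Both values of in1 occur among assignments with s9 = 0:
  in1=0: in0=0, in1=0, in2=0, in3=0, in4=0, in5=0
  in1=1: in0=0, in1=1, in2=0, in3=0, in4=0, in5=0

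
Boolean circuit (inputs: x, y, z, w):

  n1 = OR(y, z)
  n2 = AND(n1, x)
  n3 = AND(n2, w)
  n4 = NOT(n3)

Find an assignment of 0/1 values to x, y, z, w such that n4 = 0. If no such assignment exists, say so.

Check with x=1 y=1 z=0 w=1:
n1 = OR(y, z) = OR(1, 0) = 1
n2 = AND(n1, x) = AND(1, 1) = 1
n3 = AND(n2, w) = AND(1, 1) = 1
n4 = NOT(n3) = NOT 1 = 0
So n4 = 0 as required.

x=1 y=1 z=0 w=1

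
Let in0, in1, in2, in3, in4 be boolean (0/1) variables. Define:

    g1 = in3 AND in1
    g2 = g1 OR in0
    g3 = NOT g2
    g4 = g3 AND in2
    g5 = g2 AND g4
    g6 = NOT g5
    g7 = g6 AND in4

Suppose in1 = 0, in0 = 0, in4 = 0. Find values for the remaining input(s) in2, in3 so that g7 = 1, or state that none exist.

With in1 = 0, in0 = 0, in4 = 0 fixed, none of the 4 settings of in2, in3 give g7 = 1.
For example, with in2=1, in3=1:
g1 = in3 AND in1 = 1 AND 0 = 0
g2 = g1 OR in0 = 0 OR 0 = 0
g3 = NOT g2 = NOT 0 = 1
g4 = g3 AND in2 = 1 AND 1 = 1
g5 = g2 AND g4 = 0 AND 1 = 0
g6 = NOT g5 = NOT 0 = 1
g7 = g6 AND in4 = 1 AND 0 = 0
giving g7 = 0 ≠ 1.

no solution exists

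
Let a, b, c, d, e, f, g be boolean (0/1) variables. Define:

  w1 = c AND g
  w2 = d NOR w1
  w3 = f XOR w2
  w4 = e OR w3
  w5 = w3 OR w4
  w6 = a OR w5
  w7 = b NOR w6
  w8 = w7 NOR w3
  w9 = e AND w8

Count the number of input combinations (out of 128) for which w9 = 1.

w9 = e AND w8 must be 1, so both e = 1 and w8 = 1.
w8 = w7 NOR w3 must be 1, so both w7 = 0 and w3 = 0.
Enumerating the 128 input combinations, 32 give w9 = 1 and 96 give w9 = 0.

32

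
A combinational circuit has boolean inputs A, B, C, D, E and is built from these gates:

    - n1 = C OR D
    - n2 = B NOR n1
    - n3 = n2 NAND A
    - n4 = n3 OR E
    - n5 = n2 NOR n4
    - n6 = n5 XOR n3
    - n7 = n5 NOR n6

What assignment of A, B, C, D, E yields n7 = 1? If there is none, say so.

A=1, B=0, C=0, D=0, E=0

n7 = n5 NOR n6 must be 1, so both n5 = 0 and n6 = 0.
n5 = n2 NOR n4 must be 0, so at least one of n2, n4 is 1.
Check with A=1, B=0, C=0, D=0, E=0:
n1 = C OR D = 0 OR 0 = 0
n2 = B NOR n1 = 0 NOR 0 = 1
n3 = n2 NAND A = 1 NAND 1 = 0
n4 = n3 OR E = 0 OR 0 = 0
n5 = n2 NOR n4 = 1 NOR 0 = 0
n6 = n5 XOR n3 = 0 XOR 0 = 0
n7 = n5 NOR n6 = 0 NOR 0 = 1
So n7 = 1 as required.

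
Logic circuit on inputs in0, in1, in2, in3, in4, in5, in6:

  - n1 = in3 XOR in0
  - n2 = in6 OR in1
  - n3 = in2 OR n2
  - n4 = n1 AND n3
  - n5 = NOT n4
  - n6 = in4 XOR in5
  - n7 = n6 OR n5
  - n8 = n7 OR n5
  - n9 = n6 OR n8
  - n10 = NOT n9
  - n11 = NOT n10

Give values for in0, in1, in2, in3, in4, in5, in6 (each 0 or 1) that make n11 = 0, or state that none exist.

n11 = NOT n10 must be 0, so n10 = 1.
n10 = NOT n9 must be 1, so n9 = 0.
Check with in0=0, in1=1, in2=1, in3=1, in4=0, in5=0, in6=1:
n1 = in3 XOR in0 = 1 XOR 0 = 1
n2 = in6 OR in1 = 1 OR 1 = 1
n3 = in2 OR n2 = 1 OR 1 = 1
n4 = n1 AND n3 = 1 AND 1 = 1
n5 = NOT n4 = NOT 1 = 0
n6 = in4 XOR in5 = 0 XOR 0 = 0
n7 = n6 OR n5 = 0 OR 0 = 0
n8 = n7 OR n5 = 0 OR 0 = 0
n9 = n6 OR n8 = 0 OR 0 = 0
n10 = NOT n9 = NOT 0 = 1
n11 = NOT n10 = NOT 1 = 0
So n11 = 0 as required.

in0=0, in1=1, in2=1, in3=1, in4=0, in5=0, in6=1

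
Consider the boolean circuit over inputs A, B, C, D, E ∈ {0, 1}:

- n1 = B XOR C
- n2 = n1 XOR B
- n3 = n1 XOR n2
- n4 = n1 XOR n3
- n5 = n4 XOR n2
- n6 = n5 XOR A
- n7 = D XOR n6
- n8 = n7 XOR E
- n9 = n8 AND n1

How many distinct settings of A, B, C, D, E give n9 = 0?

n9 = n8 AND n1 must be 0, so at least one of n8, n1 is 0.
Enumerating the 32 input combinations, 24 give n9 = 0 and 8 give n9 = 1.

24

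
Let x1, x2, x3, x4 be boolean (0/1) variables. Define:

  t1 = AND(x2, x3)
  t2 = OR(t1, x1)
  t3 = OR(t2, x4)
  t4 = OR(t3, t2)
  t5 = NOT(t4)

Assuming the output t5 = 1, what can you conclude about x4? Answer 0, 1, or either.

0

t5 = NOT(t4) must be 1, so t4 = 0.
t4 = OR(t3, t2) must be 0, so both t3 = 0 and t2 = 0.
Every assignment with t5 = 1 has x4 = 0; there are 3 such assignment(s).
  x1=0, x2=0, x3=0, x4=0
  x1=0, x2=0, x3=1, x4=0
  x1=0, x2=1, x3=0, x4=0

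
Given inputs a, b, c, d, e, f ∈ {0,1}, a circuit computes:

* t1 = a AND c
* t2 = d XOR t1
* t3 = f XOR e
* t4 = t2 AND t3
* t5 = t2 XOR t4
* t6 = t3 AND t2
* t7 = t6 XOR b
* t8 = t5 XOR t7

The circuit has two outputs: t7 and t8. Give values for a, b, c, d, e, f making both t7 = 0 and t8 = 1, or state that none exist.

Check with a=1, b=0, c=1, d=0, e=0, f=0:
t1 = a AND c = 1 AND 1 = 1
t2 = d XOR t1 = 0 XOR 1 = 1
t3 = f XOR e = 0 XOR 0 = 0
t4 = t2 AND t3 = 1 AND 0 = 0
t5 = t2 XOR t4 = 1 XOR 0 = 1
t6 = t3 AND t2 = 0 AND 1 = 0
t7 = t6 XOR b = 0 XOR 0 = 0
t8 = t5 XOR t7 = 1 XOR 0 = 1
So t7 = 0 and t8 = 1.

a=1, b=0, c=1, d=0, e=0, f=0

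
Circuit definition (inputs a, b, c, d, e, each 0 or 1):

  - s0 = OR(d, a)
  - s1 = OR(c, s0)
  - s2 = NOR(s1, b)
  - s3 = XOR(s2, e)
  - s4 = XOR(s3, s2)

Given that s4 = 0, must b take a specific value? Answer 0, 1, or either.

Both values of b occur among assignments with s4 = 0:
  b=0: a=0, b=0, c=0, d=0, e=0
  b=1: a=0, b=1, c=0, d=0, e=0

either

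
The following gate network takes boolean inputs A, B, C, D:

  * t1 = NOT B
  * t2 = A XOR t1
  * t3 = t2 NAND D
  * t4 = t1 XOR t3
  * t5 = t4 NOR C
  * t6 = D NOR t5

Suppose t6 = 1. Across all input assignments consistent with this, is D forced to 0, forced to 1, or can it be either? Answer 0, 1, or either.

t6 = D NOR t5 must be 1, so both D = 0 and t5 = 0.
t5 = t4 NOR C must be 0, so at least one of t4, C is 1.
Every assignment with t6 = 1 has D = 0; there are 6 such assignment(s).

0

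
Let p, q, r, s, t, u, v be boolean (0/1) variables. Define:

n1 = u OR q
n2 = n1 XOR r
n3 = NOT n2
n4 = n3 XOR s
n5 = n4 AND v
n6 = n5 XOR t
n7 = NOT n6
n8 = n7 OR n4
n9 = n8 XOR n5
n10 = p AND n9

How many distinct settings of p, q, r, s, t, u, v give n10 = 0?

96

n10 = p AND n9 must be 0, so at least one of p, n9 is 0.
Enumerating the 128 input combinations, 96 give n10 = 0 and 32 give n10 = 1.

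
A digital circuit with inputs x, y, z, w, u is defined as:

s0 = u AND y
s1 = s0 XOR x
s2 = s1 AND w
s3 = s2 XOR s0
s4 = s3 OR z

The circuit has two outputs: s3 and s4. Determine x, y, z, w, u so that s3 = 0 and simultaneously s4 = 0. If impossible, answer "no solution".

x=0, y=0, z=0, w=0, u=1

Check with x=0, y=0, z=0, w=0, u=1:
s0 = u AND y = 1 AND 0 = 0
s1 = s0 XOR x = 0 XOR 0 = 0
s2 = s1 AND w = 0 AND 0 = 0
s3 = s2 XOR s0 = 0 XOR 0 = 0
s4 = s3 OR z = 0 OR 0 = 0
So s3 = 0 and s4 = 0.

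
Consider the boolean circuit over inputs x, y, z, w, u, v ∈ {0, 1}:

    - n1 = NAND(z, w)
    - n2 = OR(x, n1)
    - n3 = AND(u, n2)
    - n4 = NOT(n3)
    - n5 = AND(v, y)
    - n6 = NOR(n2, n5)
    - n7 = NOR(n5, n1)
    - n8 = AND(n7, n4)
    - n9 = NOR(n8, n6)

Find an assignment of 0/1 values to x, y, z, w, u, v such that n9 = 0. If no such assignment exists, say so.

n9 = NOR(n8, n6) must be 0, so at least one of n8, n6 is 1.
Check with x=0 y=1 z=1 w=1 u=0 v=0:
n1 = NAND(z, w) = NAND(1, 1) = 0
n2 = OR(x, n1) = OR(0, 0) = 0
n3 = AND(u, n2) = AND(0, 0) = 0
n4 = NOT(n3) = NOT 0 = 1
n5 = AND(v, y) = AND(0, 1) = 0
n6 = NOR(n2, n5) = NOR(0, 0) = 1
n7 = NOR(n5, n1) = NOR(0, 0) = 1
n8 = AND(n7, n4) = AND(1, 1) = 1
n9 = NOR(n8, n6) = NOR(1, 1) = 0
So n9 = 0 as required.

x=0 y=1 z=1 w=1 u=0 v=0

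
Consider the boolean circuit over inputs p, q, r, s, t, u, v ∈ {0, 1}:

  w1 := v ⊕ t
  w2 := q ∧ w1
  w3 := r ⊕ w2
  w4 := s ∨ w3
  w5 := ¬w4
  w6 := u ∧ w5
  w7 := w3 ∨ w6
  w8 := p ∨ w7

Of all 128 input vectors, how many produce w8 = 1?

w8 = p ∨ w7 must be 1, so at least one of p, w7 is 1.
Enumerating the 128 input combinations, 104 give w8 = 1 and 24 give w8 = 0.

104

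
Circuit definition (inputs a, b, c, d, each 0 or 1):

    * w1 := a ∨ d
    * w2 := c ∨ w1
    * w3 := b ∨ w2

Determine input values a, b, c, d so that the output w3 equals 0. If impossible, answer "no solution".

a=0, b=0, c=0, d=0

Check with a=0, b=0, c=0, d=0:
w1 = a ∨ d = 0 ∨ 0 = 0
w2 = c ∨ w1 = 0 ∨ 0 = 0
w3 = b ∨ w2 = 0 ∨ 0 = 0
So w3 = 0 as required.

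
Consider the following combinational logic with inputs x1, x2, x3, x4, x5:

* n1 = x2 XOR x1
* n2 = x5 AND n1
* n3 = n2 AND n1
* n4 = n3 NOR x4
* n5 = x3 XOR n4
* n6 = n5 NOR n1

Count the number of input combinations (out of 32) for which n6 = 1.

8

n6 = n5 NOR n1 must be 1, so both n5 = 0 and n1 = 0.
Enumerating the 32 input combinations, 8 give n6 = 1 and 24 give n6 = 0.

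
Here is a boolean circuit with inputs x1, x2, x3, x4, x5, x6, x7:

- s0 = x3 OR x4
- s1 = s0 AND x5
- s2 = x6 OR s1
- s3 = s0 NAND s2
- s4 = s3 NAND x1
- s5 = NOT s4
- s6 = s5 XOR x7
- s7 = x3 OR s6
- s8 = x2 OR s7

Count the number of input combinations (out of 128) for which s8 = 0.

16

s8 = x2 OR s7 must be 0, so both x2 = 0 and s7 = 0.
s7 = x3 OR s6 must be 0, so both x3 = 0 and s6 = 0.
Enumerating the 128 input combinations, 16 give s8 = 0 and 112 give s8 = 1.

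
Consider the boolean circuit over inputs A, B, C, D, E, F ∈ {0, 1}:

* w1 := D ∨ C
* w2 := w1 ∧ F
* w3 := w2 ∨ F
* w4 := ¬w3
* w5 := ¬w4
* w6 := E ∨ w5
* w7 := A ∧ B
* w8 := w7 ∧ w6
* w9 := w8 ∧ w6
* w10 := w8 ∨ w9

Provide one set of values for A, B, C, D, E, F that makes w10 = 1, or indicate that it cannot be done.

w10 = w8 ∨ w9 must be 1, so at least one of w8, w9 is 1.
Check with A=1 B=1 C=0 D=1 E=1 F=0:
w1 = D ∨ C = 1 ∨ 0 = 1
w2 = w1 ∧ F = 1 ∧ 0 = 0
w3 = w2 ∨ F = 0 ∨ 0 = 0
w4 = ¬w3 = ¬0 = 1
w5 = ¬w4 = ¬1 = 0
w6 = E ∨ w5 = 1 ∨ 0 = 1
w7 = A ∧ B = 1 ∧ 1 = 1
w8 = w7 ∧ w6 = 1 ∧ 1 = 1
w9 = w8 ∧ w6 = 1 ∧ 1 = 1
w10 = w8 ∨ w9 = 1 ∨ 1 = 1
So w10 = 1 as required.

A=1 B=1 C=0 D=1 E=1 F=0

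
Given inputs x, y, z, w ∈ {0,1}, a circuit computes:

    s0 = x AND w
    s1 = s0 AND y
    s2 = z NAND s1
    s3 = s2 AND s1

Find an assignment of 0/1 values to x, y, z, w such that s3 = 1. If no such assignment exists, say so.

x=1, y=1, z=0, w=1

s3 = s2 AND s1 must be 1, so both s2 = 1 and s1 = 1.
s2 = z NAND s1 must be 1, so at least one of z, s1 is 0.
Check with x=1, y=1, z=0, w=1:
s0 = x AND w = 1 AND 1 = 1
s1 = s0 AND y = 1 AND 1 = 1
s2 = z NAND s1 = 0 NAND 1 = 1
s3 = s2 AND s1 = 1 AND 1 = 1
So s3 = 1 as required.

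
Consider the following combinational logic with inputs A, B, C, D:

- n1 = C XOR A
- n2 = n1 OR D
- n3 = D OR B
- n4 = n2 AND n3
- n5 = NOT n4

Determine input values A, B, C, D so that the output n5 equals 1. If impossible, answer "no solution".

A=0, B=1, C=0, D=0

Check with A=0, B=1, C=0, D=0:
n1 = C XOR A = 0 XOR 0 = 0
n2 = n1 OR D = 0 OR 0 = 0
n3 = D OR B = 0 OR 1 = 1
n4 = n2 AND n3 = 0 AND 1 = 0
n5 = NOT n4 = NOT 0 = 1
So n5 = 1 as required.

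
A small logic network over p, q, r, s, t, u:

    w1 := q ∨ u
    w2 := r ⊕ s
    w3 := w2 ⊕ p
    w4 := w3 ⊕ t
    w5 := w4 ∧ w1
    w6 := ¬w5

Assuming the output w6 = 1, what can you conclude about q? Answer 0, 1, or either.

either

Both values of q occur among assignments with w6 = 1:
  q=0: p=0, q=0, r=0, s=0, t=0, u=0
  q=1: p=0, q=1, r=0, s=0, t=0, u=0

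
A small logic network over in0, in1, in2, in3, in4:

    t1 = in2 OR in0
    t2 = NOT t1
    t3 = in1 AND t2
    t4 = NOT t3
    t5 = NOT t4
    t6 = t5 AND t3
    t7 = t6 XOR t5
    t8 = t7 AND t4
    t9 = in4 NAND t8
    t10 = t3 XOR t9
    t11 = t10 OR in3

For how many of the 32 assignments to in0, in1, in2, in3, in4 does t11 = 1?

t11 = t10 OR in3 must be 1, so at least one of t10, in3 is 1.
Enumerating the 32 input combinations, 30 give t11 = 1 and 2 give t11 = 0.

30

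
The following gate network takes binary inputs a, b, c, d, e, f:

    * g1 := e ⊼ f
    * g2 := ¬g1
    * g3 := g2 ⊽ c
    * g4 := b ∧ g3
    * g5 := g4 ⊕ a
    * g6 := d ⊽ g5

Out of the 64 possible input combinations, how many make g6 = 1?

16

g6 = d ⊽ g5 must be 1, so both d = 0 and g5 = 0.
Enumerating the 64 input combinations, 16 give g6 = 1 and 48 give g6 = 0.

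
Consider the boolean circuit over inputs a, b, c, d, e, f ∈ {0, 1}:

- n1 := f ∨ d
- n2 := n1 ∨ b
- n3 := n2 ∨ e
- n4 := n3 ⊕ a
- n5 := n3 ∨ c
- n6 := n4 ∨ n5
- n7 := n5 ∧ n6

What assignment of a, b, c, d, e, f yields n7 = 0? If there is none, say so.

a=1 b=0 c=0 d=0 e=0 f=0

Check with a=1 b=0 c=0 d=0 e=0 f=0:
n1 = f ∨ d = 0 ∨ 0 = 0
n2 = n1 ∨ b = 0 ∨ 0 = 0
n3 = n2 ∨ e = 0 ∨ 0 = 0
n4 = n3 ⊕ a = 0 ⊕ 1 = 1
n5 = n3 ∨ c = 0 ∨ 0 = 0
n6 = n4 ∨ n5 = 1 ∨ 0 = 1
n7 = n5 ∧ n6 = 0 ∧ 1 = 0
So n7 = 0 as required.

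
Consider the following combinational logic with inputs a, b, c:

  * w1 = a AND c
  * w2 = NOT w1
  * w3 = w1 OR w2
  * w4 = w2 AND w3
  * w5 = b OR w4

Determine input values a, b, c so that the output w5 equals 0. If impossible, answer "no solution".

w5 = b OR w4 must be 0, so both b = 0 and w4 = 0.
w4 = w2 AND w3 must be 0, so at least one of w2, w3 is 0.
Check with a=1, b=0, c=1:
w1 = a AND c = 1 AND 1 = 1
w2 = NOT w1 = NOT 1 = 0
w3 = w1 OR w2 = 1 OR 0 = 1
w4 = w2 AND w3 = 0 AND 1 = 0
w5 = b OR w4 = 0 OR 0 = 0
So w5 = 0 as required.

a=1, b=0, c=1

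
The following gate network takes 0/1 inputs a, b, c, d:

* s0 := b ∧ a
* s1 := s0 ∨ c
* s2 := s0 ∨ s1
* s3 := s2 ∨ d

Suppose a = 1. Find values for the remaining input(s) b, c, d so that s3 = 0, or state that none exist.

s3 = s2 ∨ d must be 0, so both s2 = 0 and d = 0.
s2 = s0 ∨ s1 must be 0, so both s0 = 0 and s1 = 0.
Check with a = 1 and b=0, c=0, d=0:
s0 = b ∧ a = 0 ∧ 1 = 0
s1 = s0 ∨ c = 0 ∨ 0 = 0
s2 = s0 ∨ s1 = 0 ∨ 0 = 0
s3 = s2 ∨ d = 0 ∨ 0 = 0
So s3 = 0.

b=0 c=0 d=0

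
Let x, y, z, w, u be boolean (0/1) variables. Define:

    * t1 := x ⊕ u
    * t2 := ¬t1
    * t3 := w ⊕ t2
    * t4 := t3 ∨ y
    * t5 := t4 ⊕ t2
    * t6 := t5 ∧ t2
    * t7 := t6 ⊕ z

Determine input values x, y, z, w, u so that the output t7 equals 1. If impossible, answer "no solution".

Check with x=0, y=0, z=0, w=1, u=0:
t1 = x ⊕ u = 0 ⊕ 0 = 0
t2 = ¬t1 = ¬0 = 1
t3 = w ⊕ t2 = 1 ⊕ 1 = 0
t4 = t3 ∨ y = 0 ∨ 0 = 0
t5 = t4 ⊕ t2 = 0 ⊕ 1 = 1
t6 = t5 ∧ t2 = 1 ∧ 1 = 1
t7 = t6 ⊕ z = 1 ⊕ 0 = 1
So t7 = 1 as required.

x=0, y=0, z=0, w=1, u=0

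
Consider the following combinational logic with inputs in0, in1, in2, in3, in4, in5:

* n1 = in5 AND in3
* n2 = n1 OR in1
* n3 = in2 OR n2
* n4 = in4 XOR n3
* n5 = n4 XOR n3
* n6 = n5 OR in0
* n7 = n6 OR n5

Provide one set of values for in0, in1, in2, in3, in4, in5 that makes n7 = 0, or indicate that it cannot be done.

in0=0, in1=1, in2=0, in3=0, in4=0, in5=0

n7 = n6 OR n5 must be 0, so both n6 = 0 and n5 = 0.
n6 = n5 OR in0 must be 0, so both n5 = 0 and in0 = 0.
n5 = n4 XOR n3 must be 0, so n4 and n3 are equal.
Check with in0=0, in1=1, in2=0, in3=0, in4=0, in5=0:
n1 = in5 AND in3 = 0 AND 0 = 0
n2 = n1 OR in1 = 0 OR 1 = 1
n3 = in2 OR n2 = 0 OR 1 = 1
n4 = in4 XOR n3 = 0 XOR 1 = 1
n5 = n4 XOR n3 = 1 XOR 1 = 0
n6 = n5 OR in0 = 0 OR 0 = 0
n7 = n6 OR n5 = 0 OR 0 = 0
So n7 = 0 as required.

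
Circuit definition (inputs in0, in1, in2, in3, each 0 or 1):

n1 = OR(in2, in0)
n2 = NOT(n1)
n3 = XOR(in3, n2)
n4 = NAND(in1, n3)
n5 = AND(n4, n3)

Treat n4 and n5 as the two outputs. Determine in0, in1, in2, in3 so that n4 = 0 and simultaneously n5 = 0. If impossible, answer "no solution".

in0=1, in1=1, in2=1, in3=1

Check with in0=1, in1=1, in2=1, in3=1:
n1 = OR(in2, in0) = OR(1, 1) = 1
n2 = NOT(n1) = NOT 1 = 0
n3 = XOR(in3, n2) = XOR(1, 0) = 1
n4 = NAND(in1, n3) = NAND(1, 1) = 0
n5 = AND(n4, n3) = AND(0, 1) = 0
So n4 = 0 and n5 = 0.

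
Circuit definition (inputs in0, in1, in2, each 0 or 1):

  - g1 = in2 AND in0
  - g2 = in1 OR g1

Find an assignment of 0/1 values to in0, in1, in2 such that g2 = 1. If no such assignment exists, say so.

g2 = in1 OR g1 must be 1, so at least one of in1, g1 is 1.
Check with in0=1 in1=1 in2=1:
g1 = in2 AND in0 = 1 AND 1 = 1
g2 = in1 OR g1 = 1 OR 1 = 1
So g2 = 1 as required.

in0=1 in1=1 in2=1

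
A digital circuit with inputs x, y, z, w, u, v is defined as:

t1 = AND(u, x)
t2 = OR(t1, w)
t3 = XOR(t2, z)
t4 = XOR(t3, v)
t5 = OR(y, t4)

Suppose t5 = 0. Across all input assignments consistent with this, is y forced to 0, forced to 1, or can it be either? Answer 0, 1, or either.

t5 = OR(y, t4) must be 0, so both y = 0 and t4 = 0.
Every assignment with t5 = 0 has y = 0; there are 16 such assignment(s).

0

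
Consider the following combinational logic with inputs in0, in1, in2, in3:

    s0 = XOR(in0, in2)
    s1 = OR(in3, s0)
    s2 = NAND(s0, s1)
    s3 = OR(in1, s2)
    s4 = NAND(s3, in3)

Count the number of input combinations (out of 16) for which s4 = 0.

s4 = NAND(s3, in3) must be 0, so both s3 = 1 and in3 = 1.
s3 = OR(in1, s2) must be 1, so at least one of in1, s2 is 1.
Satisfying assignments:
  in0=0, in1=0, in2=0, in3=1
  in0=0, in1=1, in2=0, in3=1
  in0=0, in1=1, in2=1, in3=1
  in0=1, in1=0, in2=1, in3=1
  in0=1, in1=1, in2=0, in3=1
  in0=1, in1=1, in2=1, in3=1

6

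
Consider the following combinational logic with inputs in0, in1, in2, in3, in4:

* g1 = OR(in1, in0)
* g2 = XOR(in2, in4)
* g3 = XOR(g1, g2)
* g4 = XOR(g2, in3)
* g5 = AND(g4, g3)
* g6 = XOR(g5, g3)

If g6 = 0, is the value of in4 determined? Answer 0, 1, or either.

Both values of in4 occur among assignments with g6 = 0:
  in4=0: in0=0, in1=0, in2=0, in3=0, in4=0
  in4=1: in0=0, in1=0, in2=0, in3=0, in4=1

either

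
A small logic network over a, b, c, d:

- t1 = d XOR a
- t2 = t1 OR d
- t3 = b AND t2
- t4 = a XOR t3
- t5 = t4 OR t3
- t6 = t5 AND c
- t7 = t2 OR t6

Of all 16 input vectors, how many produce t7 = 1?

12

t7 = t2 OR t6 must be 1, so at least one of t2, t6 is 1.
Enumerating the 16 input combinations, 12 give t7 = 1 and 4 give t7 = 0.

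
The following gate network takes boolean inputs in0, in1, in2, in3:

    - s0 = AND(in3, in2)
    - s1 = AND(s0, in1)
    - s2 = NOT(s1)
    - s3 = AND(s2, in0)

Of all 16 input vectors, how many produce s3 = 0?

s3 = AND(s2, in0) must be 0, so at least one of s2, in0 is 0.
Enumerating the 16 input combinations, 9 give s3 = 0 and 7 give s3 = 1.

9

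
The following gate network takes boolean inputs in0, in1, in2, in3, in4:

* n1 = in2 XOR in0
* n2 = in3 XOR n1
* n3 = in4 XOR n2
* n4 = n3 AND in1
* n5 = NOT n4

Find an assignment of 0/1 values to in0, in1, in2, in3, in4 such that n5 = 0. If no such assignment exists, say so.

in0=0, in1=1, in2=0, in3=1, in4=0

n5 = NOT n4 must be 0, so n4 = 1.
n4 = n3 AND in1 must be 1, so both n3 = 1 and in1 = 1.
Check with in0=0, in1=1, in2=0, in3=1, in4=0:
n1 = in2 XOR in0 = 0 XOR 0 = 0
n2 = in3 XOR n1 = 1 XOR 0 = 1
n3 = in4 XOR n2 = 0 XOR 1 = 1
n4 = n3 AND in1 = 1 AND 1 = 1
n5 = NOT n4 = NOT 1 = 0
So n5 = 0 as required.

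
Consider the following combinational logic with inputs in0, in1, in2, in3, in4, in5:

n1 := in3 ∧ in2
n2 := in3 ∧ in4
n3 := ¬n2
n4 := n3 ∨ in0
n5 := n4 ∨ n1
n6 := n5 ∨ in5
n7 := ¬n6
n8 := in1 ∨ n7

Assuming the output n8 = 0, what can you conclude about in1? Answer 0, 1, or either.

n8 = in1 ∨ n7 must be 0, so both in1 = 0 and n7 = 0.
n7 = ¬n6 must be 0, so n6 = 1.
Every assignment with n8 = 0 has in1 = 0; there are 31 such assignment(s).

0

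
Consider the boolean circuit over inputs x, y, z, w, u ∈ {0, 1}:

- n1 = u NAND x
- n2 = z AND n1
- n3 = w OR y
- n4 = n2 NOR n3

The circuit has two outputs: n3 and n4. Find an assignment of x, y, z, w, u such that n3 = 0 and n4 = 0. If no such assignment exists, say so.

x=0, y=0, z=1, w=0, u=1

Check with x=0, y=0, z=1, w=0, u=1:
n1 = u NAND x = 1 NAND 0 = 1
n2 = z AND n1 = 1 AND 1 = 1
n3 = w OR y = 0 OR 0 = 0
n4 = n2 NOR n3 = 1 NOR 0 = 0
So n3 = 0 and n4 = 0.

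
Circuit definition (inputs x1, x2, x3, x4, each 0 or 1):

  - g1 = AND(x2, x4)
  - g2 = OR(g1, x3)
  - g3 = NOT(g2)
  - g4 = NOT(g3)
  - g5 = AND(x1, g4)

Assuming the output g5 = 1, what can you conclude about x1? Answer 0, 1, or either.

1

g5 = AND(x1, g4) must be 1, so both x1 = 1 and g4 = 1.
g4 = NOT(g3) must be 1, so g3 = 0.
g3 = NOT(g2) must be 0, so g2 = 1.
Every assignment with g5 = 1 has x1 = 1; there are 5 such assignment(s).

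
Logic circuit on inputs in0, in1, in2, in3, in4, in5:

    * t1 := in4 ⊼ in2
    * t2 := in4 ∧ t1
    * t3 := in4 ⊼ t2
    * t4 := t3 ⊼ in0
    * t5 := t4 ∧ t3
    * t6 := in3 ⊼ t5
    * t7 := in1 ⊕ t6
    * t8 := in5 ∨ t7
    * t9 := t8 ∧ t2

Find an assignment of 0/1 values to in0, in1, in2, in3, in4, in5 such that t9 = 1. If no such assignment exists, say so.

in0=0 in1=0 in2=0 in3=1 in4=1 in5=1

t9 = t8 ∧ t2 must be 1, so both t8 = 1 and t2 = 1.
t8 = in5 ∨ t7 must be 1, so at least one of in5, t7 is 1.
Check with in0=0 in1=0 in2=0 in3=1 in4=1 in5=1:
t1 = in4 ⊼ in2 = 1 ⊼ 0 = 1
t2 = in4 ∧ t1 = 1 ∧ 1 = 1
t3 = in4 ⊼ t2 = 1 ⊼ 1 = 0
t4 = t3 ⊼ in0 = 0 ⊼ 0 = 1
t5 = t4 ∧ t3 = 1 ∧ 0 = 0
t6 = in3 ⊼ t5 = 1 ⊼ 0 = 1
t7 = in1 ⊕ t6 = 0 ⊕ 1 = 1
t8 = in5 ∨ t7 = 1 ∨ 1 = 1
t9 = t8 ∧ t2 = 1 ∧ 1 = 1
So t9 = 1 as required.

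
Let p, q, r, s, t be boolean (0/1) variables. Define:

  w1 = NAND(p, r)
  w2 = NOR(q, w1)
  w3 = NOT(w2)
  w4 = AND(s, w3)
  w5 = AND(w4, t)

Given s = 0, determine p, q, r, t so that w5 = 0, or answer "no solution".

w5 = AND(w4, t) must be 0, so at least one of w4, t is 0.
Check with s = 0 and p=1, q=0, r=1, t=1:
w1 = NAND(p, r) = NAND(1, 1) = 0
w2 = NOR(q, w1) = NOR(0, 0) = 1
w3 = NOT(w2) = NOT 1 = 0
w4 = AND(s, w3) = AND(0, 0) = 0
w5 = AND(w4, t) = AND(0, 1) = 0
So w5 = 0.

p=1 q=0 r=1 t=1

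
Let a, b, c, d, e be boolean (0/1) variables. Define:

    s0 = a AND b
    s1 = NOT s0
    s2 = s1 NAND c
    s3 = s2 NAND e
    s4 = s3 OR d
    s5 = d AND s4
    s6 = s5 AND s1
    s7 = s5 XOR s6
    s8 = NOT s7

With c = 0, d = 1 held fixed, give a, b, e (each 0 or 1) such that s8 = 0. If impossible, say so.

a=1 b=1 e=0

Check with c = 0, d = 1 and a=1, b=1, e=0:
s0 = a AND b = 1 AND 1 = 1
s1 = NOT s0 = NOT 1 = 0
s2 = s1 NAND c = 0 NAND 0 = 1
s3 = s2 NAND e = 1 NAND 0 = 1
s4 = s3 OR d = 1 OR 1 = 1
s5 = d AND s4 = 1 AND 1 = 1
s6 = s5 AND s1 = 1 AND 0 = 0
s7 = s5 XOR s6 = 1 XOR 0 = 1
s8 = NOT s7 = NOT 1 = 0
So s8 = 0.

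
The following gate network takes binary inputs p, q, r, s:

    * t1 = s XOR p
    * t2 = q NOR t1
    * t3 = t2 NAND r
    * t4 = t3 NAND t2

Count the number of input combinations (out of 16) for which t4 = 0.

2

t4 = t3 NAND t2 must be 0, so both t3 = 1 and t2 = 1.
t3 = t2 NAND r must be 1, so at least one of t2, r is 0.
Enumerating the 16 input combinations, 2 give t4 = 0 and 14 give t4 = 1.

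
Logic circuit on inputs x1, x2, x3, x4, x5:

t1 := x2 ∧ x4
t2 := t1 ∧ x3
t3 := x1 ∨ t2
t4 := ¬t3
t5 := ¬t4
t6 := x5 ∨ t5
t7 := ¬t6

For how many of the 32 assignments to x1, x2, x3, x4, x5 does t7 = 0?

t7 = ¬t6 must be 0, so t6 = 1.
t6 = x5 ∨ t5 must be 1, so at least one of x5, t5 is 1.
Enumerating the 32 input combinations, 25 give t7 = 0 and 7 give t7 = 1.

25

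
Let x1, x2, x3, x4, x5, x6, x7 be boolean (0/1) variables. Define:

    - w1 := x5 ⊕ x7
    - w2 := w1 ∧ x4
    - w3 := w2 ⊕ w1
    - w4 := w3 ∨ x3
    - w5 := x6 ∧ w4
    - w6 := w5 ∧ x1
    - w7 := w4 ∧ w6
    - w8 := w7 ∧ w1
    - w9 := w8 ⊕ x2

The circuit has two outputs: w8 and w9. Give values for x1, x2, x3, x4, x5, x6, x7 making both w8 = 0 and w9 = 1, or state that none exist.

Check with x1=0, x2=1, x3=0, x4=1, x5=1, x6=0, x7=0:
w1 = x5 ⊕ x7 = 1 ⊕ 0 = 1
w2 = w1 ∧ x4 = 1 ∧ 1 = 1
w3 = w2 ⊕ w1 = 1 ⊕ 1 = 0
w4 = w3 ∨ x3 = 0 ∨ 0 = 0
w5 = x6 ∧ w4 = 0 ∧ 0 = 0
w6 = w5 ∧ x1 = 0 ∧ 0 = 0
w7 = w4 ∧ w6 = 0 ∧ 0 = 0
w8 = w7 ∧ w1 = 0 ∧ 1 = 0
w9 = w8 ⊕ x2 = 0 ⊕ 1 = 1
So w8 = 0 and w9 = 1.

x1=0, x2=1, x3=0, x4=1, x5=1, x6=0, x7=0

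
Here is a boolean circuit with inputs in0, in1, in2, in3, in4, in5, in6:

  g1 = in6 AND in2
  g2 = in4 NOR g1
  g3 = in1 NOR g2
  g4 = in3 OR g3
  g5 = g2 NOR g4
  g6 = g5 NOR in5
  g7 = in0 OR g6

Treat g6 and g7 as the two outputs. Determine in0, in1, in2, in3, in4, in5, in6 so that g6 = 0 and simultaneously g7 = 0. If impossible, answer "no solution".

in0=0, in1=1, in2=0, in3=1, in4=1, in5=1, in6=0

Check with in0=0, in1=1, in2=0, in3=1, in4=1, in5=1, in6=0:
g1 = in6 AND in2 = 0 AND 0 = 0
g2 = in4 NOR g1 = 1 NOR 0 = 0
g3 = in1 NOR g2 = 1 NOR 0 = 0
g4 = in3 OR g3 = 1 OR 0 = 1
g5 = g2 NOR g4 = 0 NOR 1 = 0
g6 = g5 NOR in5 = 0 NOR 1 = 0
g7 = in0 OR g6 = 0 OR 0 = 0
So g6 = 0 and g7 = 0.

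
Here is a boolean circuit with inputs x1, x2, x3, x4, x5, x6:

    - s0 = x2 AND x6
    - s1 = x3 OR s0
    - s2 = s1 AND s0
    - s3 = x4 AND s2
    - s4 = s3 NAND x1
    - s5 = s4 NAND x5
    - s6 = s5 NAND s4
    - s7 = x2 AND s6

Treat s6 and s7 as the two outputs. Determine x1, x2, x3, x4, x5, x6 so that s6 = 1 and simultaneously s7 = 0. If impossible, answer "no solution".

Check with x1=0, x2=0, x3=1, x4=1, x5=1, x6=0:
s0 = x2 AND x6 = 0 AND 0 = 0
s1 = x3 OR s0 = 1 OR 0 = 1
s2 = s1 AND s0 = 1 AND 0 = 0
s3 = x4 AND s2 = 1 AND 0 = 0
s4 = s3 NAND x1 = 0 NAND 0 = 1
s5 = s4 NAND x5 = 1 NAND 1 = 0
s6 = s5 NAND s4 = 0 NAND 1 = 1
s7 = x2 AND s6 = 0 AND 1 = 0
So s6 = 1 and s7 = 0.

x1=0, x2=0, x3=1, x4=1, x5=1, x6=0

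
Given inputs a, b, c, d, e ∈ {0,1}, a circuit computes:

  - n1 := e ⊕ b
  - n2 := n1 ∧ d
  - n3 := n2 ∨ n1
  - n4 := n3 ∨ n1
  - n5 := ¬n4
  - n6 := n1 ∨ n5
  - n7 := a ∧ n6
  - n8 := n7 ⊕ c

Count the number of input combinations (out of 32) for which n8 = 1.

n8 = n7 ⊕ c must be 1, so n7 and c differ.
Enumerating the 32 input combinations, 16 give n8 = 1 and 16 give n8 = 0.

16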